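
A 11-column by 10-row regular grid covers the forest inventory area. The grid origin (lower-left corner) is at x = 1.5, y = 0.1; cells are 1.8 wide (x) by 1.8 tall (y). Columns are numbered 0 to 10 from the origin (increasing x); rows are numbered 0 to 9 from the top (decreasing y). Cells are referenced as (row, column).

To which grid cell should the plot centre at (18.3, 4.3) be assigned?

Column index: ⌊(18.3 − 1.5) / 1.8⌋ = ⌊9.333⌋ = 9
Row offset from origin: ⌊(4.3 − 0.1) / 1.8⌋ = ⌊2.333⌋ = 2 → row 7 (counted from top)

(7, 9)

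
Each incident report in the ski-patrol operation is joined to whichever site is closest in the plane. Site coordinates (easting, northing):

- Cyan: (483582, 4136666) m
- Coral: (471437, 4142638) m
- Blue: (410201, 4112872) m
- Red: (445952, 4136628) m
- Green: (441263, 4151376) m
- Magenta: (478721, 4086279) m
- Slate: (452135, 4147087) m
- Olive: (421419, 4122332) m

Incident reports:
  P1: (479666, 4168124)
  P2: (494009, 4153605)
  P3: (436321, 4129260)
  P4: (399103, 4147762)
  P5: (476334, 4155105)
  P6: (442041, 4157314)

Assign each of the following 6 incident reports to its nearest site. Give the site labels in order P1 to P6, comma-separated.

P1 → Coral (d²=717252637.00)
P2 → Cyan (d²=395652050.00)
P3 → Red (d²=147043585.00)
P4 → Olive (d²=1144688756.00)
P5 → Coral (d²=179406698.00)
P6 → Green (d²=35865128.00)

Coral, Cyan, Red, Olive, Coral, Green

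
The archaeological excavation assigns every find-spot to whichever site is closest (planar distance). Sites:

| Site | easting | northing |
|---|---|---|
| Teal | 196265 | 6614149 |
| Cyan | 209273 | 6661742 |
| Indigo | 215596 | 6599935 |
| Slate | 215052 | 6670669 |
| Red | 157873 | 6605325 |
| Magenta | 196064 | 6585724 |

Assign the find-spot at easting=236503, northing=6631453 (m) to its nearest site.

Indigo

Squared distances to each site:
Teal: 1918525060.000; Cyan: 1658896421.000; Indigo: 1430486973.000; Slate: 1998040057.000; Red: 6865349284.000; Magenta: 3726454162.000.
Minimum at Indigo.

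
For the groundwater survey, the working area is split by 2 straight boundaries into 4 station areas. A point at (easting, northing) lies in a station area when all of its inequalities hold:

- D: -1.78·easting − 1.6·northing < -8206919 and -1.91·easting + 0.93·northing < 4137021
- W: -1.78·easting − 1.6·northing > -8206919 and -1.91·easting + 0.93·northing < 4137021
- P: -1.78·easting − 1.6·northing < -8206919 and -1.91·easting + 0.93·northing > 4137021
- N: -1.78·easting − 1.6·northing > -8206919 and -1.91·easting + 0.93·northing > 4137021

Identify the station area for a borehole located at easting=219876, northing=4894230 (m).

D

-1.78·219876 − 1.6·4894230 = -8222147.280, which is < -8206919
-1.91·219876 + 0.93·4894230 = 4131670.740, which is < 4137021
This sign pattern matches D.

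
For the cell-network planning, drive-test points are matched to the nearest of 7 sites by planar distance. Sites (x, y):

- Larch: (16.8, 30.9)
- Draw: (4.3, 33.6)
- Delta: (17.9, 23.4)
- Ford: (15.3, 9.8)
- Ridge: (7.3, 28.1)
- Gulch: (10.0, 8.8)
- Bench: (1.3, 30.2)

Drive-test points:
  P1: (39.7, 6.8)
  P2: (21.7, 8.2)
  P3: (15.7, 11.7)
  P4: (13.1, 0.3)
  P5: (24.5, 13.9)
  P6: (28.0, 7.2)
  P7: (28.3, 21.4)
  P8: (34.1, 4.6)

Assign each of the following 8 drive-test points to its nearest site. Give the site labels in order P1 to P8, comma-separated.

P1 → Ford (d²=604.36)
P2 → Ford (d²=43.52)
P3 → Ford (d²=3.77)
P4 → Gulch (d²=81.86)
P5 → Ford (d²=101.45)
P6 → Ford (d²=168.05)
P7 → Delta (d²=112.16)
P8 → Ford (d²=380.48)

Ford, Ford, Ford, Gulch, Ford, Ford, Delta, Ford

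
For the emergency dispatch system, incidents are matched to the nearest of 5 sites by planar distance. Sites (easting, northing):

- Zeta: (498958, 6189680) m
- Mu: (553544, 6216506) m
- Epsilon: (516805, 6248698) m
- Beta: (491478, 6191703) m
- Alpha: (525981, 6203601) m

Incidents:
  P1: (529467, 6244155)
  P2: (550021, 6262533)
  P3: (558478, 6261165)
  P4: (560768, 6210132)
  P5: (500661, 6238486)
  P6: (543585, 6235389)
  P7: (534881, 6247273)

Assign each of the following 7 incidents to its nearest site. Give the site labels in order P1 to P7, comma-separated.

Epsilon, Epsilon, Epsilon, Mu, Epsilon, Mu, Epsilon

P1 → Epsilon (d²=180965093.00)
P2 → Epsilon (d²=1294709881.00)
P3 → Epsilon (d²=1892065018.00)
P4 → Mu (d²=92814052.00)
P5 → Epsilon (d²=364913680.00)
P6 → Mu (d²=455749370.00)
P7 → Epsilon (d²=328772401.00)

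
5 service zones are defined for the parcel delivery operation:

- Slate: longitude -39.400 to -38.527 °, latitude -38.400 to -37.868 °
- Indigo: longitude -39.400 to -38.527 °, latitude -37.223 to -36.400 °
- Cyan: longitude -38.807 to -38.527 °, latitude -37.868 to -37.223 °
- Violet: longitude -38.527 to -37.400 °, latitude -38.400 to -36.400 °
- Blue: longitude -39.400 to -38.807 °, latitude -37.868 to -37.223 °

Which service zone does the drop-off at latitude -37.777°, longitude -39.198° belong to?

Blue

The point has longitude = -39.198 and latitude = -37.777.
Only Blue satisfies -39.400 ≤ longitude ≤ -38.807 and -37.868 ≤ latitude ≤ -37.223.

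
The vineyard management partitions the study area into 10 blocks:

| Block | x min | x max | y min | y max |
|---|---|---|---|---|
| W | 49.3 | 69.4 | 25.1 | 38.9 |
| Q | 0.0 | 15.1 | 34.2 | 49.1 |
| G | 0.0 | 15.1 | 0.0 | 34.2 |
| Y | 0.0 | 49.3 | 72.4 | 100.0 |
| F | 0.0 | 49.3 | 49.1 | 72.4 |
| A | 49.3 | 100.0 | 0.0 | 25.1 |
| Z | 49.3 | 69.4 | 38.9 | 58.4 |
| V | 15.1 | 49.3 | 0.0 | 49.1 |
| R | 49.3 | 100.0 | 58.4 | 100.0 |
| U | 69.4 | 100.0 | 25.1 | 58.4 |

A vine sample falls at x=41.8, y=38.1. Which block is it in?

V

The point has x = 41.8 and y = 38.1.
Only V satisfies 15.1 ≤ x ≤ 49.3 and 0.0 ≤ y ≤ 49.1.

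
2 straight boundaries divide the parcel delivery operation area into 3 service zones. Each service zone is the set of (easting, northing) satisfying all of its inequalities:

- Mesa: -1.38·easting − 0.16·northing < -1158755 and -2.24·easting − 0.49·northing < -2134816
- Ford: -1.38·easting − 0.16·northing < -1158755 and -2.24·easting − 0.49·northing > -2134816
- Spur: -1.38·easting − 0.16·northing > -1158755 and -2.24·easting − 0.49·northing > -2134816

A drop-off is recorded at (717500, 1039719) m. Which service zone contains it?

-1.38·717500 − 0.16·1039719 = -1156505.040, which is > -1158755
-2.24·717500 − 0.49·1039719 = -2116662.310, which is > -2134816
This sign pattern matches Spur.

Spur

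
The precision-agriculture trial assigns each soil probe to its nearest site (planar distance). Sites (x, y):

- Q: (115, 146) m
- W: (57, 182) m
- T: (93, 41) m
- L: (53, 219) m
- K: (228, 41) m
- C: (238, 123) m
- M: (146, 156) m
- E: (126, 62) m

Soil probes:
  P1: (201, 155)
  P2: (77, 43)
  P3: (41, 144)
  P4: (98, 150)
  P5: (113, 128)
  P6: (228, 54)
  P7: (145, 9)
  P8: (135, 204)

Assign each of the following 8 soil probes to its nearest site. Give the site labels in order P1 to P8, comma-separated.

C, T, W, Q, Q, K, E, M

P1 → C (d²=2393.00)
P2 → T (d²=260.00)
P3 → W (d²=1700.00)
P4 → Q (d²=305.00)
P5 → Q (d²=328.00)
P6 → K (d²=169.00)
P7 → E (d²=3170.00)
P8 → M (d²=2425.00)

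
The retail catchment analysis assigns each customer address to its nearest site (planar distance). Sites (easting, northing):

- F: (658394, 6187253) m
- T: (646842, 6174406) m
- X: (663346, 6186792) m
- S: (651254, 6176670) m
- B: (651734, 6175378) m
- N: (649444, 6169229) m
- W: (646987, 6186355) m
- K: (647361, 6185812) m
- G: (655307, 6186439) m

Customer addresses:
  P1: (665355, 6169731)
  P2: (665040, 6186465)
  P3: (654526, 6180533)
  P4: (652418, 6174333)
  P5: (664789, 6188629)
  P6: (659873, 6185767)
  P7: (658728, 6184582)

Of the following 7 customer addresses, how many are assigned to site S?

P1 → B
P2 → X
P3 → S
P4 → B
P5 → X
P6 → F
P7 → F
1 of the 7 goes to S.

1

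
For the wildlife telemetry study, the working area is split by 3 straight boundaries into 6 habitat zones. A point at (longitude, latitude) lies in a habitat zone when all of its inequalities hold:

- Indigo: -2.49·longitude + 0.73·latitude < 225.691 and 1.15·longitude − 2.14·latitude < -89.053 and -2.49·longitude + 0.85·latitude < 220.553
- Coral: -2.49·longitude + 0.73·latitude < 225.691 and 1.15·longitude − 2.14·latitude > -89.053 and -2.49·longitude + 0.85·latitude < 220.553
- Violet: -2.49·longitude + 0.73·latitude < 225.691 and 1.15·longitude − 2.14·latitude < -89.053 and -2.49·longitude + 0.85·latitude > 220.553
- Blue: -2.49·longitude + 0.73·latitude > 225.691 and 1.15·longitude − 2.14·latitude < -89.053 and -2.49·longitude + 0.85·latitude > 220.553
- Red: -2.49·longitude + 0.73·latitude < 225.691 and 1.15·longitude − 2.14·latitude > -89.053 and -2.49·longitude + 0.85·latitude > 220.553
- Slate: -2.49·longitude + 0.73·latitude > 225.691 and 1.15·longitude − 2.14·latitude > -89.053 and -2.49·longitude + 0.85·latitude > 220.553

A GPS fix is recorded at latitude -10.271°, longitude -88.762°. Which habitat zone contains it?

-2.49·-88.762 + 0.73·-10.271 = 213.520, which is < 225.691
1.15·-88.762 − 2.14·-10.271 = -80.096, which is > -89.053
-2.49·-88.762 + 0.85·-10.271 = 212.287, which is < 220.553
This sign pattern matches Coral.

Coral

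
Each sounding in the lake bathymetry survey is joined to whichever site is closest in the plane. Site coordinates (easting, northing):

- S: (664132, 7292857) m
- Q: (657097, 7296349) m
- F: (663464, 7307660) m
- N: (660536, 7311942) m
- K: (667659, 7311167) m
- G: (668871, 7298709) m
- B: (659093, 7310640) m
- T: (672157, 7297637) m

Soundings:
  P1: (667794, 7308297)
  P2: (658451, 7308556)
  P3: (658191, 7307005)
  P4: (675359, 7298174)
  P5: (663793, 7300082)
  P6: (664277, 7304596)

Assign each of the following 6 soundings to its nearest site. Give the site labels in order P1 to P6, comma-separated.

P1 → K (d²=8255125.00)
P2 → B (d²=4755220.00)
P3 → B (d²=14026829.00)
P4 → T (d²=10541173.00)
P5 → G (d²=27671213.00)
P6 → F (d²=10049065.00)

K, B, B, T, G, F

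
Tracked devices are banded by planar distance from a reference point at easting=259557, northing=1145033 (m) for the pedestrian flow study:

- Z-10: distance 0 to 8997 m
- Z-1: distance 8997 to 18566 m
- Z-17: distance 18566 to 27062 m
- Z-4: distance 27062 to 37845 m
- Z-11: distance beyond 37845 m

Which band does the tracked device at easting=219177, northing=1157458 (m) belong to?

Distance = √((219177−259557)² + (1157458−1145033)²) = √(1630544400.000 + 154380625.000) = 42248.373 m.
37845 ≤ 42248.373 < ∞ → Z-11.

Z-11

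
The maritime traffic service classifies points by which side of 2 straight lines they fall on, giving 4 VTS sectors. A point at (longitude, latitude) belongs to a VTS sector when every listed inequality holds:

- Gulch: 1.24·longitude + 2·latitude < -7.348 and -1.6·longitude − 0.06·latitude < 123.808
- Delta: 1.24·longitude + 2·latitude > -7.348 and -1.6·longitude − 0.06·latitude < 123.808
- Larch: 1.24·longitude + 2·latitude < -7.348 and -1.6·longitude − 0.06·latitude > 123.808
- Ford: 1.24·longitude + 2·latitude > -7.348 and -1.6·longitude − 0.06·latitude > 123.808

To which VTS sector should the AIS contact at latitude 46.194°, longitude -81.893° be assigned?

1.24·-81.893 + 2·46.194 = -9.159, which is < -7.348
-1.6·-81.893 − 0.06·46.194 = 128.257, which is > 123.808
This sign pattern matches Larch.

Larch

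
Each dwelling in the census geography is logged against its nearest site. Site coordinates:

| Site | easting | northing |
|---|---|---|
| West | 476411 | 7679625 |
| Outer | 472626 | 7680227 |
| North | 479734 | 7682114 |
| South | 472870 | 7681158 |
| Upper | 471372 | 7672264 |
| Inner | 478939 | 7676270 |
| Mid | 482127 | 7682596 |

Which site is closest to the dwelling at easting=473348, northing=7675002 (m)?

Squared distances to each site:
West: 30754098.000; Outer: 27821909.000; North: 91361540.000; South: 38124820.000; Upper: 11401220.000; Inner: 32867105.000; Mid: 134739677.000.
Minimum at Upper.

Upper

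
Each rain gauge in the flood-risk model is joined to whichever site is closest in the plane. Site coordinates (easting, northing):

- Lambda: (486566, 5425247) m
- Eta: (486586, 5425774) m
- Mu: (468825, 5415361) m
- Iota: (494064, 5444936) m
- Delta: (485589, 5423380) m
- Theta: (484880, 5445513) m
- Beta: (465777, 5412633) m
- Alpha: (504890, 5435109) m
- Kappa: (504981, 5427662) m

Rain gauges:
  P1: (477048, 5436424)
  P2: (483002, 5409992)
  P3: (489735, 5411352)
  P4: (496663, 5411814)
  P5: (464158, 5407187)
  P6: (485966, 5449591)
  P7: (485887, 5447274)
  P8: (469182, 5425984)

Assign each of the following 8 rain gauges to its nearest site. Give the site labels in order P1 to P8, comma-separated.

Theta, Delta, Delta, Delta, Beta, Theta, Theta, Mu

P1 → Theta (d²=143950145.00)
P2 → Delta (d²=185931113.00)
P3 → Delta (d²=161862100.00)
P4 → Delta (d²=256405832.00)
P5 → Beta (d²=32280077.00)
P6 → Theta (d²=17809480.00)
P7 → Theta (d²=4115170.00)
P8 → Mu (d²=112975578.00)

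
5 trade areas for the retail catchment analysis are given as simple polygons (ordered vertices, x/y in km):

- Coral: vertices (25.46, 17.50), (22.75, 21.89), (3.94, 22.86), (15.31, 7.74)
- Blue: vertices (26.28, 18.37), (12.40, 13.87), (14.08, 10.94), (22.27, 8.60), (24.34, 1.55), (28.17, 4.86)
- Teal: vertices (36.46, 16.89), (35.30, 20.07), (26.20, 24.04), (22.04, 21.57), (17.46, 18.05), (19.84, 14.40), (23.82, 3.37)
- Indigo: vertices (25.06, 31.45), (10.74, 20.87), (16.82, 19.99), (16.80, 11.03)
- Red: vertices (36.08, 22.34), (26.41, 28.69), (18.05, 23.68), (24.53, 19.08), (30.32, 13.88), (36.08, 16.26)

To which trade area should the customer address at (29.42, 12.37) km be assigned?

Teal

Cast a ray rightward from (29.42, 12.37). For each polygon, the edges (by vertex number in listed order) whose endpoints lie on opposite sides of y = 12.37, where each meets that height, and whether that is right or left of the point:
Coral: 3–4 at x≈11.828 (left), 4–1 at x≈20.125 (left) → 0 crossings.
Blue: 2–3 at x≈13.260 (left), 6–1 at x≈27.119 (left) → 0 crossings.
Teal: 6–7 at x≈20.572 (left), 7–1 at x≈32.234 (right) → 1 crossing.
Indigo: 3–4 at x≈16.803 (left), 4–1 at x≈17.342 (left) → 0 crossings.
Red: no edge straddles that height → 0 crossings.
Only Teal has an odd count, so the point is inside Teal.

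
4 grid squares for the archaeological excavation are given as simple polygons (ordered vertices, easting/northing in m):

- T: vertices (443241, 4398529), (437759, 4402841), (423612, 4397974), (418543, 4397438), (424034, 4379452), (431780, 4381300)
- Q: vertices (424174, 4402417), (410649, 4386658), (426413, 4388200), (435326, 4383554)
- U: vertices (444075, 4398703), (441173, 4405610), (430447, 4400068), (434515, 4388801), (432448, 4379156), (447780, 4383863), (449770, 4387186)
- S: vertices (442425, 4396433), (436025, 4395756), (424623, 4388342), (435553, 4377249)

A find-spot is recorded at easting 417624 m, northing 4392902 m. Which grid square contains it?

Q

Cast a ray rightward from (417624, 4392902). For each polygon, the edges (by vertex number in listed order) whose endpoints lie on opposite sides of northing = 4392902, where each meets that height, and whether that is right or left of the point:
T: 4–5 at easting≈419927.8 (right), 6–1 at easting≈439497.8 (right) → 2 crossings.
Q: 1–2 at easting≈416007.8 (left), 4–1 at easting≈429799.4 (right) → 1 crossing.
U: 3–4 at easting≈433034.3 (right), 7–1 at easting≈446943.5 (right) → 2 crossings.
S: 2–3 at easting≈431635.8 (right), 4–1 at easting≈441160.1 (right) → 2 crossings.
Only Q has an odd count, so the point is inside Q.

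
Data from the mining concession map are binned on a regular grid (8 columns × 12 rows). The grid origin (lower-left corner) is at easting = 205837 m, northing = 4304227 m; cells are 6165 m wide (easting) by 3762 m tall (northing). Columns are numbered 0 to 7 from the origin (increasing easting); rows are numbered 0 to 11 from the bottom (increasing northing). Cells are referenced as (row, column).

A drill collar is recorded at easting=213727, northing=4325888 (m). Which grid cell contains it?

(5, 1)

Column index: ⌊(213727 − 205837) / 6165⌋ = ⌊1.280⌋ = 1
Row offset from origin: ⌊(4325888 − 4304227) / 3762⌋ = ⌊5.758⌋ = 5 → row 5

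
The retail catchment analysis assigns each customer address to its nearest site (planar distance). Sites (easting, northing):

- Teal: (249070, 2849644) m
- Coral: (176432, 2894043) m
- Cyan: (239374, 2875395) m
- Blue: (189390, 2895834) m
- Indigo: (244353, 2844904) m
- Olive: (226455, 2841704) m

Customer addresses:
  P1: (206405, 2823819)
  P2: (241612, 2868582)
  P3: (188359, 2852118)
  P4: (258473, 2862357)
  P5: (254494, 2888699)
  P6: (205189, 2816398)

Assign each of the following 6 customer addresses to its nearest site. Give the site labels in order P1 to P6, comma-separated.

Olive, Cyan, Olive, Teal, Cyan, Olive

P1 → Olive (d²=721875725.00)
P2 → Cyan (d²=51425613.00)
P3 → Olive (d²=1559756612.00)
P4 → Teal (d²=250036778.00)
P5 → Cyan (d²=405610816.00)
P6 → Olive (d²=1092636392.00)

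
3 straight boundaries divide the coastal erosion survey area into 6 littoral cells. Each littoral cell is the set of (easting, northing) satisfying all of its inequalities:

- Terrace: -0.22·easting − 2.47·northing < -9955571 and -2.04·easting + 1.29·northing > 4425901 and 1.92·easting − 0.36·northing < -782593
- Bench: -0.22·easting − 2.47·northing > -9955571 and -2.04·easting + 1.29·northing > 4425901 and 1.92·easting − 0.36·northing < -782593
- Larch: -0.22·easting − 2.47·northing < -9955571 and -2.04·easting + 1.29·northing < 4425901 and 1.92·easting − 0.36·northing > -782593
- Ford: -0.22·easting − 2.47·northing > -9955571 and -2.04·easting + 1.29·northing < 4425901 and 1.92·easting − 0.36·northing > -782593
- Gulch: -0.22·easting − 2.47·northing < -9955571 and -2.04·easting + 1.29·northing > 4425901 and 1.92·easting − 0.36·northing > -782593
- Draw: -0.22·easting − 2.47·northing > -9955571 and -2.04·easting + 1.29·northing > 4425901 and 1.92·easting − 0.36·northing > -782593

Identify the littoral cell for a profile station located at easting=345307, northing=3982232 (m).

Draw

-0.22·345307 − 2.47·3982232 = -9912080.580, which is > -9955571
-2.04·345307 + 1.29·3982232 = 4432653.000, which is > 4425901
1.92·345307 − 0.36·3982232 = -770614.080, which is > -782593
This sign pattern matches Draw.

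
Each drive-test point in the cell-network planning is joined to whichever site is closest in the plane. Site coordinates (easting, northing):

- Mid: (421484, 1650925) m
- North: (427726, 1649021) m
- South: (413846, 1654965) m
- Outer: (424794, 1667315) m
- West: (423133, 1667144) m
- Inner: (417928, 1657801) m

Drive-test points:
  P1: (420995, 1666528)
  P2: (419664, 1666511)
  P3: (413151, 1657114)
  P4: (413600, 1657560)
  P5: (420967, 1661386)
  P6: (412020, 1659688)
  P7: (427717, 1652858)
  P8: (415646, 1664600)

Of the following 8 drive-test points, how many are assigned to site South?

3

P1 → West
P2 → West
P3 → South
P4 → South
P5 → Inner
P6 → South
P7 → North
P8 → Inner
3 of the 8 go to South.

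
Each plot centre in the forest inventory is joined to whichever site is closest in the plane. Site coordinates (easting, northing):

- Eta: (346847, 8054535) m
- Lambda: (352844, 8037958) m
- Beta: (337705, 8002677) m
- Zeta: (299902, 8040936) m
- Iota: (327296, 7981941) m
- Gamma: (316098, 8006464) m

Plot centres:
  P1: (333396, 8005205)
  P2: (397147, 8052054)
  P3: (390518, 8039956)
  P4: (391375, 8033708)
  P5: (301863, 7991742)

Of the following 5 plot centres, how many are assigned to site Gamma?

P1 → Beta
P2 → Lambda
P3 → Lambda
P4 → Lambda
P5 → Gamma
1 of the 5 goes to Gamma.

1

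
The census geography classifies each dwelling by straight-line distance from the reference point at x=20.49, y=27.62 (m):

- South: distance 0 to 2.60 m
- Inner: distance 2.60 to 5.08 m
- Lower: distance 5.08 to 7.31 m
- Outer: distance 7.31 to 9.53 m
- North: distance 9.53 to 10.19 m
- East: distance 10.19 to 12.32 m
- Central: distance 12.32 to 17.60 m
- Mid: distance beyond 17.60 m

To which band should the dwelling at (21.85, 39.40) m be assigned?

Distance = √((21.85−20.49)² + (39.40−27.62)²) = √(1.850 + 138.768) = 11.858 m.
10.19 ≤ 11.858 < 12.32 → East.

East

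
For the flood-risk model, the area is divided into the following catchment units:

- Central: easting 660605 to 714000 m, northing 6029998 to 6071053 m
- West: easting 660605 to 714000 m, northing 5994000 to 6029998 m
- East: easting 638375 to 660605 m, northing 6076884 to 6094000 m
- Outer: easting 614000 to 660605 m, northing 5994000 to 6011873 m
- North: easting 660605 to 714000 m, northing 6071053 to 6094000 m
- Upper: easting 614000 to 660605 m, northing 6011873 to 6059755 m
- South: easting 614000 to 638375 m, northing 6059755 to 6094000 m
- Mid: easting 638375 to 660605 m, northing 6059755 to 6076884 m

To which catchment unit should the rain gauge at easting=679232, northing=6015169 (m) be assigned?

The point has easting = 679232 and northing = 6015169.
Only West satisfies 660605 ≤ easting ≤ 714000 and 5994000 ≤ northing ≤ 6029998.

West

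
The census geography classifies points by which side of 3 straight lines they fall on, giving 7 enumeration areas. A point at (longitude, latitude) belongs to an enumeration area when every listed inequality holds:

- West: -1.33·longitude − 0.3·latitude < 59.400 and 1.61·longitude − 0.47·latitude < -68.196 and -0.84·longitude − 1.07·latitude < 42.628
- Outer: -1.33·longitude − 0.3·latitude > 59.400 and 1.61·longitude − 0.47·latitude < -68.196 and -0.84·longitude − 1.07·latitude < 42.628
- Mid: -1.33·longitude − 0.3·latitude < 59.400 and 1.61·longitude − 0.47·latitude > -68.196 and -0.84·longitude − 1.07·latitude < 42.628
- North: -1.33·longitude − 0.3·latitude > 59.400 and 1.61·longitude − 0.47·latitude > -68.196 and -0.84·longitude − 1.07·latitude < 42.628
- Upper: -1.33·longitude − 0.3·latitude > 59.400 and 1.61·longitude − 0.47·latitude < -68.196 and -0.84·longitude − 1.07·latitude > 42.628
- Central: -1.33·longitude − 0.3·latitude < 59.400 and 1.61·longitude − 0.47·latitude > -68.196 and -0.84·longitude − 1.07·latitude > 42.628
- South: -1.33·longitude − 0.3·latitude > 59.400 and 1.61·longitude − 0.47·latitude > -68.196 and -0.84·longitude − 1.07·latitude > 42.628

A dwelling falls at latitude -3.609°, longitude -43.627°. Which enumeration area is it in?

-1.33·-43.627 − 0.3·-3.609 = 59.107, which is < 59.400
1.61·-43.627 − 0.47·-3.609 = -68.543, which is < -68.196
-0.84·-43.627 − 1.07·-3.609 = 40.508, which is < 42.628
This sign pattern matches West.

West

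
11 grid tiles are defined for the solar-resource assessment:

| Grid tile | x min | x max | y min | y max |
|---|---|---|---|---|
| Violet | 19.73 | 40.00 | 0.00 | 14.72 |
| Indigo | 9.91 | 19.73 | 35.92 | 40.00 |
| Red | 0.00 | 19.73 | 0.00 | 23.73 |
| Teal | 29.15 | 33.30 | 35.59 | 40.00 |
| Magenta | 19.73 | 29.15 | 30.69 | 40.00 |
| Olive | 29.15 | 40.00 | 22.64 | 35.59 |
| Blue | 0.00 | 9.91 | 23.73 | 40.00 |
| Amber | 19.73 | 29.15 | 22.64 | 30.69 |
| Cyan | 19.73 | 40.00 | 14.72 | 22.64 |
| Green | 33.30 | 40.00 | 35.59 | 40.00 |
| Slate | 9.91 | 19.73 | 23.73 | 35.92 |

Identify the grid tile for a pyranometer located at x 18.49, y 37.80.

The point has x = 18.49 and y = 37.80.
Only Indigo satisfies 9.91 ≤ x ≤ 19.73 and 35.92 ≤ y ≤ 40.00.

Indigo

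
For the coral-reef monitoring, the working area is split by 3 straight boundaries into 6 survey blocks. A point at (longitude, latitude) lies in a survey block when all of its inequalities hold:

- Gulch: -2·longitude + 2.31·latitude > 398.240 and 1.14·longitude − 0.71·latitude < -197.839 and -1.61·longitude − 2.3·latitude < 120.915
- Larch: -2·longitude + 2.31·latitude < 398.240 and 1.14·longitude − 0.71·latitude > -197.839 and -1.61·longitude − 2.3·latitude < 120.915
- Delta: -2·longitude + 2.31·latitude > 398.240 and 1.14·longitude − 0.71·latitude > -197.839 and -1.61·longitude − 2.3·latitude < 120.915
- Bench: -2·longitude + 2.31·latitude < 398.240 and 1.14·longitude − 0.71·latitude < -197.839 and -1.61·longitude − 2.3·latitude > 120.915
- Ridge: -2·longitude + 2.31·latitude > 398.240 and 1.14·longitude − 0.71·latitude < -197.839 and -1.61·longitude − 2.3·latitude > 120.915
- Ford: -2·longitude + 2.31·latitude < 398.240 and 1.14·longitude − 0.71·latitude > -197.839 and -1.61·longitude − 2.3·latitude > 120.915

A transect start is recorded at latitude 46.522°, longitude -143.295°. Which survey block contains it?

Ford

-2·-143.295 + 2.31·46.522 = 394.056, which is < 398.240
1.14·-143.295 − 0.71·46.522 = -196.387, which is > -197.839
-1.61·-143.295 − 2.3·46.522 = 123.704, which is > 120.915
This sign pattern matches Ford.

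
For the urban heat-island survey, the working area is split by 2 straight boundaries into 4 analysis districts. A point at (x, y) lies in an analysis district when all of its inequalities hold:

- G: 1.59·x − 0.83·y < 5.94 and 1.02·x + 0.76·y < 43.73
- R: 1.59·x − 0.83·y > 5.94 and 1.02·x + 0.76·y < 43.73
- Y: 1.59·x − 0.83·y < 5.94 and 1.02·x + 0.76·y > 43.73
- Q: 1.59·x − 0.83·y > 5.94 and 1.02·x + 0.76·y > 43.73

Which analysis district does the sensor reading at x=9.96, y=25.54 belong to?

1.59·9.96 − 0.83·25.54 = -5.362, which is < 5.94
1.02·9.96 + 0.76·25.54 = 29.570, which is < 43.73
This sign pattern matches G.

G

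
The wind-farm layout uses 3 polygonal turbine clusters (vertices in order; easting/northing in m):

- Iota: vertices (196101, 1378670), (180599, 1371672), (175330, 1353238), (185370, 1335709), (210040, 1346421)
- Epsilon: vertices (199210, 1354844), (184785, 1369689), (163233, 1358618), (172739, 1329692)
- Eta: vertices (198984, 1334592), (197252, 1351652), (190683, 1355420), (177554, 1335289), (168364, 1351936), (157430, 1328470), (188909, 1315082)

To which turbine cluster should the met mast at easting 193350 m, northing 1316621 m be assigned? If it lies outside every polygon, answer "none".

Cast a ray rightward from (193350, 1316621). For each polygon, the edges (by vertex number in listed order) whose endpoints lie on opposite sides of northing = 1316621, where each meets that height, and whether that is right or left of the point:
Iota: no edge straddles that height → 0 crossings.
Epsilon: no edge straddles that height → 0 crossings.
Eta: 6–7 at easting≈185290.4 (left), 7–1 at easting≈189703.7 (left) → 0 crossings.
All counts are even, so the point lies outside every listed polygon.

none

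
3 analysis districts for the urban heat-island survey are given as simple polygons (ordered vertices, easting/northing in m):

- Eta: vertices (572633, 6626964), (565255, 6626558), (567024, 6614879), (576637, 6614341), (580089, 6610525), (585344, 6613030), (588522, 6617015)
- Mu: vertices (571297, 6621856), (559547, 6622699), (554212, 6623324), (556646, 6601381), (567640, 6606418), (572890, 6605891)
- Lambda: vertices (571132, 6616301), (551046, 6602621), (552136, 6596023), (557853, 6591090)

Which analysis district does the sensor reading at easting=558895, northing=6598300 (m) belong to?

Cast a ray rightward from (558895, 6598300). For each polygon, the edges (by vertex number in listed order) whose endpoints lie on opposite sides of northing = 6598300, where each meets that height, and whether that is right or left of the point:
Eta: no edge straddles that height → 0 crossings.
Mu: no edge straddles that height → 0 crossings.
Lambda: 2–3 at easting≈551759.8 (left), 4–1 at easting≈561650.6 (right) → 1 crossing.
Only Lambda has an odd count, so the point is inside Lambda.

Lambda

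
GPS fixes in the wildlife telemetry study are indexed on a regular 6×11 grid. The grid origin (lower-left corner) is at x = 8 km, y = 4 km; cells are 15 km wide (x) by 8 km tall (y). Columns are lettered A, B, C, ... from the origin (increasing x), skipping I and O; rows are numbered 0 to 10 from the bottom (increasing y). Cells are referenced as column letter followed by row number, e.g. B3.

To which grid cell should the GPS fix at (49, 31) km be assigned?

C3

Column index: ⌊(49 − 8) / 15⌋ = ⌊2.733⌋ = 2 → column C
Row offset from origin: ⌊(31 − 4) / 8⌋ = ⌊3.375⌋ = 3 → row 3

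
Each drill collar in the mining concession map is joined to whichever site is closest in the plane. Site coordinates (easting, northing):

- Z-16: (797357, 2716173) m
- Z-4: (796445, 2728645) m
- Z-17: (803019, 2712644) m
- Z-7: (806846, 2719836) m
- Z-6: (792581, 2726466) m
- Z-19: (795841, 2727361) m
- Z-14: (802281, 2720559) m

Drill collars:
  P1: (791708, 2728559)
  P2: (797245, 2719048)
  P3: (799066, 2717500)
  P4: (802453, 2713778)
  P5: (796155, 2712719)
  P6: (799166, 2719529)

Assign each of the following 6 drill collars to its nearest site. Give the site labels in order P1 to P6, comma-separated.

P1 → Z-6 (d²=5142778.00)
P2 → Z-16 (d²=8278169.00)
P3 → Z-16 (d²=4681610.00)
P4 → Z-17 (d²=1606312.00)
P5 → Z-16 (d²=13374920.00)
P6 → Z-14 (d²=10764125.00)

Z-6, Z-16, Z-16, Z-17, Z-16, Z-14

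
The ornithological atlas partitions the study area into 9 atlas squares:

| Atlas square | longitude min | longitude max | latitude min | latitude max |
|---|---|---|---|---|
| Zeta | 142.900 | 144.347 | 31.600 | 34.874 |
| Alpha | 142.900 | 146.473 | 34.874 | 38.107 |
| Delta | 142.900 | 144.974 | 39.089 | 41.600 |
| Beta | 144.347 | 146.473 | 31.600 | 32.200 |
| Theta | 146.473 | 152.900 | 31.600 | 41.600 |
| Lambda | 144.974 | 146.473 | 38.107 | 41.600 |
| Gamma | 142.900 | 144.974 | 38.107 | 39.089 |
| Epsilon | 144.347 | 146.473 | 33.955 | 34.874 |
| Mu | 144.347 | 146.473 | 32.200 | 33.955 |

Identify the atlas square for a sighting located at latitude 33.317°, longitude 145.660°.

Mu

The point has longitude = 145.660 and latitude = 33.317.
Only Mu satisfies 144.347 ≤ longitude ≤ 146.473 and 32.200 ≤ latitude ≤ 33.955.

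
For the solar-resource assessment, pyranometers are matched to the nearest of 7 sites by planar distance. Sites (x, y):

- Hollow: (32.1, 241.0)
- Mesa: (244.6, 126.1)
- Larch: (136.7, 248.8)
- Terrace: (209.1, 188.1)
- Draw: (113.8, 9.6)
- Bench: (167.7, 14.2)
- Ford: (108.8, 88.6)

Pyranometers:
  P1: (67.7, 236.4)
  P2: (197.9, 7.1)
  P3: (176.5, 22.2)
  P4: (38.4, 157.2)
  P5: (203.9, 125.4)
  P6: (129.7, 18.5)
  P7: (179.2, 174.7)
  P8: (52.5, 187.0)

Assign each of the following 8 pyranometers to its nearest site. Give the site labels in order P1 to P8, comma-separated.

Hollow, Bench, Bench, Hollow, Mesa, Draw, Terrace, Hollow

P1 → Hollow (d²=1288.52)
P2 → Bench (d²=962.45)
P3 → Bench (d²=141.44)
P4 → Hollow (d²=7062.13)
P5 → Mesa (d²=1656.98)
P6 → Draw (d²=332.02)
P7 → Terrace (d²=1073.57)
P8 → Hollow (d²=3332.16)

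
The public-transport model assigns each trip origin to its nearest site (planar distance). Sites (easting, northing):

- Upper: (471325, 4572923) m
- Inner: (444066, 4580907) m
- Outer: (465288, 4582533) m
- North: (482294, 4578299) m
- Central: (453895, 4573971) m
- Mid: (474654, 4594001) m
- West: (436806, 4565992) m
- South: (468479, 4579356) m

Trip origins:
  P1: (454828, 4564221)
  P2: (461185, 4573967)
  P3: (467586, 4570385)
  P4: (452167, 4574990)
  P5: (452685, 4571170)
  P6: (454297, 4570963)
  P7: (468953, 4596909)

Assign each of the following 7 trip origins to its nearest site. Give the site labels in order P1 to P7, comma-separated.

Central, Central, Upper, Central, Central, Central, Mid

P1 → Central (d²=95932989.00)
P2 → Central (d²=53144116.00)
P3 → Upper (d²=20421565.00)
P4 → Central (d²=4024345.00)
P5 → Central (d²=9309701.00)
P6 → Central (d²=9209668.00)
P7 → Mid (d²=40957865.00)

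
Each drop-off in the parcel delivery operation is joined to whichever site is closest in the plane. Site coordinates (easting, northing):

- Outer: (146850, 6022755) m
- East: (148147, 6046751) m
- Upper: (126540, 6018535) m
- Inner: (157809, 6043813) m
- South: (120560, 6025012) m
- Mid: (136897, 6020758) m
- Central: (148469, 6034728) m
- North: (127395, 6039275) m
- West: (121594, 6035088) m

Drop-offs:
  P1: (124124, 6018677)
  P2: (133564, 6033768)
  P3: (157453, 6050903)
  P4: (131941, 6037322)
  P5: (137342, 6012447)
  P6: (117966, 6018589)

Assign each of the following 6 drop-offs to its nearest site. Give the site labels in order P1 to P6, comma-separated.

Upper, North, Inner, North, Mid, South

P1 → Upper (d²=5857220.00)
P2 → North (d²=68383610.00)
P3 → Inner (d²=50394836.00)
P4 → North (d²=24480325.00)
P5 → Mid (d²=69270746.00)
P6 → South (d²=47983765.00)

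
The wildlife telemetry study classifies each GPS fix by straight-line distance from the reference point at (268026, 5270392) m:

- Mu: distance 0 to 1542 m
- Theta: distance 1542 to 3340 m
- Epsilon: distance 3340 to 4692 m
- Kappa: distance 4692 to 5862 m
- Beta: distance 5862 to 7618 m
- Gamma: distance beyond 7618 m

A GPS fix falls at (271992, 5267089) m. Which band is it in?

Distance = √((271992−268026)² + (5267089−5270392)²) = √(15729156.000 + 10909809.000) = 5161.295 m.
4692 ≤ 5161.295 < 5862 → Kappa.

Kappa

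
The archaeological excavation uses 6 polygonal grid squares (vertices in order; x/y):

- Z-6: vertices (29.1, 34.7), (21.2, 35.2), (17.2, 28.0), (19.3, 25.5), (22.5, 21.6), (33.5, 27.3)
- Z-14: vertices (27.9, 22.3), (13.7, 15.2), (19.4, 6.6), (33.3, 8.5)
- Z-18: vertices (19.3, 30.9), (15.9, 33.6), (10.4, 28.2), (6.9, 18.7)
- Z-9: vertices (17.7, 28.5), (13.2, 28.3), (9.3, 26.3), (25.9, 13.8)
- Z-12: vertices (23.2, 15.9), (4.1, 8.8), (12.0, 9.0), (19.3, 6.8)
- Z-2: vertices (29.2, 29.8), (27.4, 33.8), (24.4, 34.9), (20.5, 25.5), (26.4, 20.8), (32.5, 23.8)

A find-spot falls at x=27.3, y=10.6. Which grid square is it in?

Z-14

Cast a ray rightward from (27.3, 10.6). For each polygon, the edges (by vertex number in listed order) whose endpoints lie on opposite sides of y = 10.6, where each meets that height, and whether that is right or left of the point:
Z-6: no edge straddles that height → 0 crossings.
Z-14: 2–3 at x≈16.75 (left), 4–1 at x≈32.48 (right) → 1 crossing.
Z-18: no edge straddles that height → 0 crossings.
Z-9: no edge straddles that height → 0 crossings.
Z-12: 1–2 at x≈8.94 (left), 4–1 at x≈20.93 (left) → 0 crossings.
Z-2: no edge straddles that height → 0 crossings.
Only Z-14 has an odd count, so the point is inside Z-14.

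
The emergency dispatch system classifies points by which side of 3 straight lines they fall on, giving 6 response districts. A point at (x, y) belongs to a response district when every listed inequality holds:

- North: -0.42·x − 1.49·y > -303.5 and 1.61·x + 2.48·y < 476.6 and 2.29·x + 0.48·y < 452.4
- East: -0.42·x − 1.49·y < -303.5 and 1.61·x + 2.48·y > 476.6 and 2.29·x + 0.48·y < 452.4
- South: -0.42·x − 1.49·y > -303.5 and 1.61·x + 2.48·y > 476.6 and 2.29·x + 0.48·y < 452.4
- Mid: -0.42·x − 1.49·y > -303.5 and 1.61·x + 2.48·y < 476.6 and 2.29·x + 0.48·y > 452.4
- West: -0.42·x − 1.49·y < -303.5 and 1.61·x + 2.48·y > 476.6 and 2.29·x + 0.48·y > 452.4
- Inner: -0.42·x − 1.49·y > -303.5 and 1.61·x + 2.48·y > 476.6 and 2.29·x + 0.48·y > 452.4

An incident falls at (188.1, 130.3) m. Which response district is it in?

-0.42·188.1 − 1.49·130.3 = -273.149, which is > -303.5
1.61·188.1 + 2.48·130.3 = 625.985, which is > 476.6
2.29·188.1 + 0.48·130.3 = 493.293, which is > 452.4
This sign pattern matches Inner.

Inner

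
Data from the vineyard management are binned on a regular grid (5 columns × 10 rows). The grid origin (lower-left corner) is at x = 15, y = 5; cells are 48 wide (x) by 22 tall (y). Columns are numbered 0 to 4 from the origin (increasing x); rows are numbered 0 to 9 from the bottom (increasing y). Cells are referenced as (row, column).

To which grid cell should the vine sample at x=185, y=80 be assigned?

(3, 3)

Column index: ⌊(185 − 15) / 48⌋ = ⌊3.542⌋ = 3
Row offset from origin: ⌊(80 − 5) / 22⌋ = ⌊3.409⌋ = 3 → row 3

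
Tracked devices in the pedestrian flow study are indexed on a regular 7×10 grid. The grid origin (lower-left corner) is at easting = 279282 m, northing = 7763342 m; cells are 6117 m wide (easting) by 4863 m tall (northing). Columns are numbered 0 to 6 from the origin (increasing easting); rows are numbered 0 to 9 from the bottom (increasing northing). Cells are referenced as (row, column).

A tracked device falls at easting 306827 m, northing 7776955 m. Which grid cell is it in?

Column index: ⌊(306827 − 279282) / 6117⌋ = ⌊4.503⌋ = 4
Row offset from origin: ⌊(7776955 − 7763342) / 4863⌋ = ⌊2.799⌋ = 2 → row 2

(2, 4)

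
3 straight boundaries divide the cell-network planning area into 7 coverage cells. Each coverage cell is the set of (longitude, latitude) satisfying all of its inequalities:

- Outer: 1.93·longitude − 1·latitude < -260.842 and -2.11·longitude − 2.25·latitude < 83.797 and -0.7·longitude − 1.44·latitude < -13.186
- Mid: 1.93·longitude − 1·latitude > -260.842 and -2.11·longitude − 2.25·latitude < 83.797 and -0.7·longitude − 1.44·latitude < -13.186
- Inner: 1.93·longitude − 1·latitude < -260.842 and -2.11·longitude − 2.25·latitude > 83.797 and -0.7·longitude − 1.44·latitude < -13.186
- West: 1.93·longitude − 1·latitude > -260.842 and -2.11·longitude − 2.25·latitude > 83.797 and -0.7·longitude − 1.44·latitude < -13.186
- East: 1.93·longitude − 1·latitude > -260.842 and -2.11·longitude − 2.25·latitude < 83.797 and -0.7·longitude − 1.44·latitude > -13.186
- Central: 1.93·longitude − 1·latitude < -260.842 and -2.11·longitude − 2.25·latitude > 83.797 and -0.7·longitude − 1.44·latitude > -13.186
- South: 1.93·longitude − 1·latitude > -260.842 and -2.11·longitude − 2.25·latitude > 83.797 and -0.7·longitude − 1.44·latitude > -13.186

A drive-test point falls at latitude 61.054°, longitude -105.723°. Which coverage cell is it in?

Inner

1.93·-105.723 − 1·61.054 = -265.099, which is < -260.842
-2.11·-105.723 − 2.25·61.054 = 85.704, which is > 83.797
-0.7·-105.723 − 1.44·61.054 = -13.912, which is < -13.186
This sign pattern matches Inner.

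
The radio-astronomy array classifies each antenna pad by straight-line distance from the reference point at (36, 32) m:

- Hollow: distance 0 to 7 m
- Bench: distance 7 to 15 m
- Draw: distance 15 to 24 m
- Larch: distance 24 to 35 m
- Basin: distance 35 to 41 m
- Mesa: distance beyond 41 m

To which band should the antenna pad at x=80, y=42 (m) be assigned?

Mesa

Distance = √((80−36)² + (42−32)²) = √(1936.000 + 100.000) = 45.122 m.
41 ≤ 45.122 < ∞ → Mesa.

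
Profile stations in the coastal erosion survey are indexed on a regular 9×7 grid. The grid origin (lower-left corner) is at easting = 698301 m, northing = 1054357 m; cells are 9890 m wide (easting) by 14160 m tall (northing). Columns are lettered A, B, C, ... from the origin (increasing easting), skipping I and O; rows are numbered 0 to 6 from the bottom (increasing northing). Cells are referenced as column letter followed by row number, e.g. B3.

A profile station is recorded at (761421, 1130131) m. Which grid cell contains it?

G5

Column index: ⌊(761421 − 698301) / 9890⌋ = ⌊6.382⌋ = 6 → column G
Row offset from origin: ⌊(1130131 − 1054357) / 14160⌋ = ⌊5.351⌋ = 5 → row 5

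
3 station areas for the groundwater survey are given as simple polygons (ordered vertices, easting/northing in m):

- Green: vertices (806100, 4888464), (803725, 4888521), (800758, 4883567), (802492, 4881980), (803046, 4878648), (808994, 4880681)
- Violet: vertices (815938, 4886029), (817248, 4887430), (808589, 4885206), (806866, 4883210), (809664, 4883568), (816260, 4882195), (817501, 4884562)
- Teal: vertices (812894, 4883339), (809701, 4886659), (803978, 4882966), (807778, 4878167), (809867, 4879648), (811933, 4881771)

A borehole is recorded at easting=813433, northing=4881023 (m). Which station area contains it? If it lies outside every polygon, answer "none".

Cast a ray rightward from (813433, 4881023). For each polygon, the edges (by vertex number in listed order) whose endpoints lie on opposite sides of northing = 4881023, where each meets that height, and whether that is right or left of the point:
Green: 4–5 at easting≈802651.1 (left), 6–1 at easting≈808866.8 (left) → 0 crossings.
Violet: no edge straddles that height → 0 crossings.
Teal: 3–4 at easting≈805516.5 (left), 5–6 at easting≈811205.1 (left) → 0 crossings.
All counts are even, so the point lies outside every listed polygon.

none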